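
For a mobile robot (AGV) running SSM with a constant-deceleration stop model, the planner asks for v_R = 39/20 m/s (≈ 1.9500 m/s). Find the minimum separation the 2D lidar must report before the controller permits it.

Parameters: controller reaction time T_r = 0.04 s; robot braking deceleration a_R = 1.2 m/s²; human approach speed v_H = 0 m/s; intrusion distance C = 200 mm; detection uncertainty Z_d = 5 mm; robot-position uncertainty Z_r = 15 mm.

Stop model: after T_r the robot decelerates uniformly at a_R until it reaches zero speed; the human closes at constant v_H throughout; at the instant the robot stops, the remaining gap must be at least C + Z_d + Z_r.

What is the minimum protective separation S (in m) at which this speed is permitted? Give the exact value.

stop time T_s = (39/20)/(6/5) = 1.6250 s
robot covers v_R·T_r = 1.9500·0.0400 = 0.0780 m before braking
braking distance = 1.9500²/(2·1.2000) = 1.5844 m
human closes 0.0000·1.6650 = 0.0000 m
margins: 0.2000+0.0050+0.0150 = 0.2200 m
S_min ≈ 0.0780+1.5844+0.0000+0.2200  ⇒  S_min = 15059/8000 m

S_min = 15059/8000 m = 1.8824 m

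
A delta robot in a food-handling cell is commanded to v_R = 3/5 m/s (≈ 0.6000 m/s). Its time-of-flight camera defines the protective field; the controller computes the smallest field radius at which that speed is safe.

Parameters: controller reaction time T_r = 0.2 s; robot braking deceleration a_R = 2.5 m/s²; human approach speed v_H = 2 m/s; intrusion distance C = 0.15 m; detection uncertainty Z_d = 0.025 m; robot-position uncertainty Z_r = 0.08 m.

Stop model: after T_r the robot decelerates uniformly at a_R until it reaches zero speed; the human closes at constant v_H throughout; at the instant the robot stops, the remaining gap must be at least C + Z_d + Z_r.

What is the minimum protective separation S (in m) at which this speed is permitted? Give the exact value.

S_min = 1327/1000 m = 1.3270 m

T_s = v_R/a_R = (3/5)/(5/2) = 0.2400 s
robot covers v_R·T_r = 0.6000·0.2000 = 0.1200 m before braking
braking distance = 0.6000²/(2·2.5000) = 0.0720 m
human over T_r+T_s: 2.0000·(0.2000+0.2400) = 0.8800 m
residual clearance needed = 0.1500+0.0250+0.0800 = 0.2550 m
S_min ≈ 0.1200+0.0720+0.8800+0.2550  ⇒  S_min = 1327/1000 m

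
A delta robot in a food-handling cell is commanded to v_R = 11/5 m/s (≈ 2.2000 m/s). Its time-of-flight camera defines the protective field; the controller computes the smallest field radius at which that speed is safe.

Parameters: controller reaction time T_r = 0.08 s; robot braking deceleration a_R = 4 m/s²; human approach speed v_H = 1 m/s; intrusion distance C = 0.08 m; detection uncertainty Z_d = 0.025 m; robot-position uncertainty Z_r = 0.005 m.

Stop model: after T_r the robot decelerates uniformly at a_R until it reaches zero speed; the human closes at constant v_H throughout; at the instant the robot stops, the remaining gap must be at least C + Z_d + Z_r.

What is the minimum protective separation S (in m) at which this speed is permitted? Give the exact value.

stop time T_s = (11/5)/4 = 0.5500 s
robot covers v_R·T_r = 2.2000·0.0800 = 0.1760 m before braking
robot covers 2.2000·0.5500 − ½·4.0000·0.5500² = 0.6050 m while stopping
person approaches 1.0000·(0.0800+0.5500) = 0.6300 m
C+Z_d+Z_r = 0.0800+0.0250+0.0050 = 0.1100 m
S_min ≈ 0.1760+0.6050+0.6300+0.1100  ⇒  S_min = 1521/1000 m

S_min = 1521/1000 m = 1.5210 m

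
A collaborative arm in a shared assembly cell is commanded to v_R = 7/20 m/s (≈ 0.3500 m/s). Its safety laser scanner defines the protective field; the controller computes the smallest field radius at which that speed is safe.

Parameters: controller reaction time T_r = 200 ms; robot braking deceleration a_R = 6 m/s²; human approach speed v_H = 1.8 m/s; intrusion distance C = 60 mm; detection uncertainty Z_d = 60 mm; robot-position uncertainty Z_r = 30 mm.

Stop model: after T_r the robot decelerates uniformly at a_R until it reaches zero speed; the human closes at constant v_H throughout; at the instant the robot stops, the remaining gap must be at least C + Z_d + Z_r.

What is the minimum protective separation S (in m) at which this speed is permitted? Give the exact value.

S_min = 3337/4800 m = 0.6952 m

stop time T_s = (7/20)/6 = 0.0583 s
reaction-phase robot travel = 0.3500·0.2000 = 0.0700 m
robot under decel: 0.3500²/(2·6.0000) = 0.0102 m
person approaches 1.8000·(0.2000+0.0583) = 0.4650 m
margins: 0.0600+0.0600+0.0300 = 0.1500 m
S_min ≈ 0.0700+0.0102+0.4650+0.1500  ⇒  S_min = 3337/4800 m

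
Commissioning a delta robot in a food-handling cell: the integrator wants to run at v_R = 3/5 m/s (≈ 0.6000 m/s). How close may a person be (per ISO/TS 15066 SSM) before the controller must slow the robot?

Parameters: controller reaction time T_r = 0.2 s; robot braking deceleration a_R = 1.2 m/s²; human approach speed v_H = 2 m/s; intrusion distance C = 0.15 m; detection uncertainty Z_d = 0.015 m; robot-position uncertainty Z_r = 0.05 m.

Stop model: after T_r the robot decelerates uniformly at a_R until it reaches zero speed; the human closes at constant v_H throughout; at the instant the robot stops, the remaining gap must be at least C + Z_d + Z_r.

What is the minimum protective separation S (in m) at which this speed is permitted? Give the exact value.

stop time T_s = (3/5)/(6/5) = 0.5000 s
robot covers v_R·T_r = 0.6000·0.2000 = 0.1200 m before braking
robot under decel: 0.6000²/(2·1.2000) = 0.1500 m
person approaches 2.0000·(0.2000+0.5000) = 1.4000 m
C+Z_d+Z_r = 0.1500+0.0150+0.0500 = 0.2150 m
S_min ≈ 0.1200+0.1500+1.4000+0.2150  ⇒  S_min = 377/200 m

S_min = 377/200 m = 1.8850 m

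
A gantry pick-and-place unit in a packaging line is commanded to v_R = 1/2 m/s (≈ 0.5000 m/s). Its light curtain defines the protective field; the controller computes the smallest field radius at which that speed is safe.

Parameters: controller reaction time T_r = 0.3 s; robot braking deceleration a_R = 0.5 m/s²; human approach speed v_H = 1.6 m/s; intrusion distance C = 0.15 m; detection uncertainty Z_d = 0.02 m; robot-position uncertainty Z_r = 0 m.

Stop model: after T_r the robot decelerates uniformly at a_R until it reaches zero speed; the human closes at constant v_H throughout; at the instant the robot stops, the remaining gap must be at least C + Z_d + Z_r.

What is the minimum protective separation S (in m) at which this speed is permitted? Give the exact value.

S_min = 53/20 m = 2.6500 m

T_s = v_R/a_R = (1/2)/(1/2) = 1.0000 s
robot covers v_R·T_r = 0.5000·0.3000 = 0.1500 m before braking
robot covers 0.5000·1.0000 − ½·0.5000·1.0000² = 0.2500 m while stopping
human over T_r+T_s: 1.6000·(0.3000+1.0000) = 2.0800 m
margins: 0.1500+0.0200+0.0000 = 0.1700 m
S_min ≈ 0.1500+0.2500+2.0800+0.1700  ⇒  S_min = 53/20 m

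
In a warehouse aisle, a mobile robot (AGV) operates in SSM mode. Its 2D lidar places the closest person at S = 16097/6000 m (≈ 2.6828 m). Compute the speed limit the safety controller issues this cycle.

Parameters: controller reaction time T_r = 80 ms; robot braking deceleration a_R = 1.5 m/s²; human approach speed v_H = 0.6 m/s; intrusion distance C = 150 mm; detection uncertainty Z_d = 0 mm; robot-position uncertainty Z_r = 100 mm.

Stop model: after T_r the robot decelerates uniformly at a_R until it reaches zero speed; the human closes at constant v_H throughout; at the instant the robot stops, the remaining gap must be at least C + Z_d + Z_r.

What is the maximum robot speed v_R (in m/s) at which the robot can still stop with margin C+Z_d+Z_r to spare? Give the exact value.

collect terms ⇒ (1/3)·v_R² + (12/25)·v_R + (-14309/6000) = 0
  disc = (12/25)² − 4·(1/3)·(-14309/6000) = 76729/22500 ; √disc = 277/150
  v_R = (−(12/25) + 277/150) / (2·(1/3)) = 41/20 m/s
check:
stop time T_s = (41/20)/(3/2) = 1.3667 s
robot in T_r: 2.0500·0.0800 = 0.1640 m
robot under decel: 2.0500²/(2·1.5000) = 1.4008 m
person approaches 0.6000·(0.0800+1.3667) = 0.8680 m
residual clearance needed = 0.1500+0.0000+0.1000 = 0.2500 m
sum ≈ 0.1640+1.4008+0.8680+0.2500 ≈ 2.6828 m = S ✓

v_R_max = 41/20 m/s = 2.0500 m/s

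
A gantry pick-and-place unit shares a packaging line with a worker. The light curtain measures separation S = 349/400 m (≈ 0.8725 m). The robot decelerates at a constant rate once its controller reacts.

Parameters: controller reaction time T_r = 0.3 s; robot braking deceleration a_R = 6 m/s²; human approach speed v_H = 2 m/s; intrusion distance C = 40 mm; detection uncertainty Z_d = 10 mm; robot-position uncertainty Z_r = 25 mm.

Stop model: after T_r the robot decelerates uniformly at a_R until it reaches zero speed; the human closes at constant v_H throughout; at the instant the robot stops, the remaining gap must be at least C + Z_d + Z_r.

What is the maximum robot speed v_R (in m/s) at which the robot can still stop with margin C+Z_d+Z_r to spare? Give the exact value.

quadratic (1/12)·v² + (19/30)·v + (-79/400) = 0
  disc = (19/30)² − 4·(1/12)·(-79/400) = 1681/3600 ; √disc = 41/60
  v_R = (−(19/30) + 41/60) / (2·(1/12)) = 3/10 m/s
check:
stop time T_s = (3/10)/6 = 0.0500 s
reaction-phase robot travel = 0.3000·0.3000 = 0.0900 m
robot covers 0.3000·0.0500 − ½·6.0000·0.0500² = 0.0075 m while stopping
human closes 2.0000·0.3500 = 0.7000 m
C+Z_d+Z_r = 0.0400+0.0100+0.0250 = 0.0750 m
sum ≈ 0.0900+0.0075+0.7000+0.0750 ≈ 0.8725 m = S ✓

v_R_max = 3/10 m/s = 0.3000 m/s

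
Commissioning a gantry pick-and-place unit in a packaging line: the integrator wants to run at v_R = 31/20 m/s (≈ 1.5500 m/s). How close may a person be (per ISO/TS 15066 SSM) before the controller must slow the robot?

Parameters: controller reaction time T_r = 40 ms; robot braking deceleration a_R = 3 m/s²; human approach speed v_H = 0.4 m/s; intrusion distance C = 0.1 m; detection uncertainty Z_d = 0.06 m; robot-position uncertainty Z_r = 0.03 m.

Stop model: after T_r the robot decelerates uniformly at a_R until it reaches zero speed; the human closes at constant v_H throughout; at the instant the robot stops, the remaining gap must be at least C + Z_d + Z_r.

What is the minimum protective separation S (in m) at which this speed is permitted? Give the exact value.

S_min = 10501/12000 m = 0.8751 m

braking lasts T_s = (31/20)/3 = 0.5167 s
robot in T_r: 1.5500·0.0400 = 0.0620 m
robot under decel: 1.5500²/(2·3.0000) = 0.4004 m
person approaches 0.4000·(0.0400+0.5167) = 0.2227 m
residual clearance needed = 0.1000+0.0600+0.0300 = 0.1900 m
S_min ≈ 0.0620+0.4004+0.2227+0.1900  ⇒  S_min = 10501/12000 m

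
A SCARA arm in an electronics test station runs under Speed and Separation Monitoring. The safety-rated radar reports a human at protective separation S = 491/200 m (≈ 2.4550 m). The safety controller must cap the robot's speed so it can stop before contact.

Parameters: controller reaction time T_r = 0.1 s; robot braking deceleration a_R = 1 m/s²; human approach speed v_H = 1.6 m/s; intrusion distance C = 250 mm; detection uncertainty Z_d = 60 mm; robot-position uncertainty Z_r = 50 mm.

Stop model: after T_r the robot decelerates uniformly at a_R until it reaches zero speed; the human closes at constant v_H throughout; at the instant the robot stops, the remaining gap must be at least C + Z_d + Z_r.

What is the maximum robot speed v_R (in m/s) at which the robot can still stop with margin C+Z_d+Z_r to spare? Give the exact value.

v_R_max = 9/10 m/s = 0.9000 m/s

collect terms ⇒ (1/2)·v_R² + (17/10)·v_R + (-387/200) = 0
  disc = (17/10)² − 4·(1/2)·(-387/200) = 169/25 ; √disc = 13/5
  v_R = (−(17/10) + 13/5) / (2·(1/2)) = 9/10 m/s
check:
braking lasts T_s = (9/10)/1 = 0.9000 s
reaction-phase robot travel = 0.9000·0.1000 = 0.0900 m
robot under decel: 0.9000²/(2·1.0000) = 0.4050 m
human closes 1.6000·1.0000 = 1.6000 m
C+Z_d+Z_r = 0.2500+0.0600+0.0500 = 0.3600 m
sum ≈ 0.0900+0.4050+1.6000+0.3600 ≈ 2.4550 m = S ✓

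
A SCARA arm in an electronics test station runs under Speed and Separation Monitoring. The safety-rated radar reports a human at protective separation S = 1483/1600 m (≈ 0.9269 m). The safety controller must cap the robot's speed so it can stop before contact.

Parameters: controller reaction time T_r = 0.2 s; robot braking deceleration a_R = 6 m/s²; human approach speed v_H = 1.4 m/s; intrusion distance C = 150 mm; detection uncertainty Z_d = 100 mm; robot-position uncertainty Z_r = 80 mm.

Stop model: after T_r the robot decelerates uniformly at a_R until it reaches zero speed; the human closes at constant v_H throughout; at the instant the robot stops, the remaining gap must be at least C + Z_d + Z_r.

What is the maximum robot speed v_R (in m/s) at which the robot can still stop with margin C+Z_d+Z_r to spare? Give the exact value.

v_R_max = 13/20 m/s = 0.6500 m/s

quadratic (1/12)·v² + (13/30)·v + (-507/1600) = 0
  disc = (13/30)² − 4·(1/12)·(-507/1600) = 169/576 ; √disc = 13/24
  v_R = (−(13/30) + 13/24) / (2·(1/12)) = 13/20 m/s
check:
braking lasts T_s = (13/20)/6 = 0.1083 s
robot in T_r: 0.6500·0.2000 = 0.1300 m
robot covers 0.6500·0.1083 − ½·6.0000·0.1083² = 0.0352 m while stopping
human closes 1.4000·0.3083 = 0.4317 m
residual clearance needed = 0.1500+0.1000+0.0800 = 0.3300 m
sum ≈ 0.1300+0.0352+0.4317+0.3300 ≈ 0.9269 m = S ✓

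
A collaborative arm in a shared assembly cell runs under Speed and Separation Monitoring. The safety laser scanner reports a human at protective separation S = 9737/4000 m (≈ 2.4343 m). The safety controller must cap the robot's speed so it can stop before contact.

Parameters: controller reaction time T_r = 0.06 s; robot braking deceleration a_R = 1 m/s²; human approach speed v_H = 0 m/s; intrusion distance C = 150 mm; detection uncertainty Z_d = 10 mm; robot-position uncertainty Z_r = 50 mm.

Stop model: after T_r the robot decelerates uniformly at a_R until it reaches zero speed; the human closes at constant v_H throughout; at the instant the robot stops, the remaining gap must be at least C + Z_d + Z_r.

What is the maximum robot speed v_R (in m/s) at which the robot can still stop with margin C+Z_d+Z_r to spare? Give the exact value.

v_R_max = 41/20 m/s = 2.0500 m/s

at the boundary: (1/2)·v² + (3/50)·v + (-8897/4000) = 0
  disc = (3/50)² − 4·(1/2)·(-8897/4000) = 44521/10000 ; √disc = 211/100
  v_R = (−(3/50) + 211/100) / (2·(1/2)) = 41/20 m/s
check:
stop time T_s = (41/20)/1 = 2.0500 s
robot covers v_R·T_r = 2.0500·0.0600 = 0.1230 m before braking
robot under decel: 2.0500²/(2·1.0000) = 2.1012 m
person approaches 0.0000·(0.0600+2.0500) = 0.0000 m
residual clearance needed = 0.1500+0.0100+0.0500 = 0.2100 m
sum ≈ 0.1230+2.1012+0.0000+0.2100 ≈ 2.4343 m = S ✓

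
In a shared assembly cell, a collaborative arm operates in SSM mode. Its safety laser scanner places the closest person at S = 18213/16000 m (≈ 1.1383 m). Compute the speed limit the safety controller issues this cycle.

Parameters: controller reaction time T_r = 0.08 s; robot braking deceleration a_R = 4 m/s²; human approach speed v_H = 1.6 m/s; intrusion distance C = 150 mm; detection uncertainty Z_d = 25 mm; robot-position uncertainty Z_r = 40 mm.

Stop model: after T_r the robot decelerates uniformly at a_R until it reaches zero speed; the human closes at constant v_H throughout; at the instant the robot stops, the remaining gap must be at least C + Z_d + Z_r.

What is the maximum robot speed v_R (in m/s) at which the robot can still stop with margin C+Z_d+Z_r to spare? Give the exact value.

v_R_max = 5/4 m/s = 1.2500 m/s

quadratic (1/8)·v² + (12/25)·v + (-509/640) = 0
  disc = (12/25)² − 4·(1/8)·(-509/640) = 100489/160000 ; √disc = 317/400
  v_R = (−(12/25) + 317/400) / (2·(1/8)) = 5/4 m/s
check:
stop time T_s = (5/4)/4 = 0.3125 s
reaction-phase robot travel = 1.2500·0.0800 = 0.1000 m
robot covers 1.2500·0.3125 − ½·4.0000·0.3125² = 0.1953 m while stopping
human closes 1.6000·0.3925 = 0.6280 m
residual clearance needed = 0.1500+0.0250+0.0400 = 0.2150 m
sum ≈ 0.1000+0.1953+0.6280+0.2150 ≈ 1.1383 m = S ✓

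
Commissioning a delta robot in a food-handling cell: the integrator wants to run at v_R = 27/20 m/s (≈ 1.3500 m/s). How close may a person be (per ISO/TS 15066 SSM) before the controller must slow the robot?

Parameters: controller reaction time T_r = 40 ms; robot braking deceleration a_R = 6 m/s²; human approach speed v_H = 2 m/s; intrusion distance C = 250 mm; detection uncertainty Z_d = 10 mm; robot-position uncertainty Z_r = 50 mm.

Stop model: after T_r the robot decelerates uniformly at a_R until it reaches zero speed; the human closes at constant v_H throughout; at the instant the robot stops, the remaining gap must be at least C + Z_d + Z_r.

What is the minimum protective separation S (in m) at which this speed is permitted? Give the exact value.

stop time T_s = (27/20)/6 = 0.2250 s
reaction-phase robot travel = 1.3500·0.0400 = 0.0540 m
braking distance = 1.3500²/(2·6.0000) = 0.1519 m
person approaches 2.0000·(0.0400+0.2250) = 0.5300 m
margins: 0.2500+0.0100+0.0500 = 0.3100 m
S_min ≈ 0.0540+0.1519+0.5300+0.3100  ⇒  S_min = 8367/8000 m

S_min = 8367/8000 m = 1.0459 m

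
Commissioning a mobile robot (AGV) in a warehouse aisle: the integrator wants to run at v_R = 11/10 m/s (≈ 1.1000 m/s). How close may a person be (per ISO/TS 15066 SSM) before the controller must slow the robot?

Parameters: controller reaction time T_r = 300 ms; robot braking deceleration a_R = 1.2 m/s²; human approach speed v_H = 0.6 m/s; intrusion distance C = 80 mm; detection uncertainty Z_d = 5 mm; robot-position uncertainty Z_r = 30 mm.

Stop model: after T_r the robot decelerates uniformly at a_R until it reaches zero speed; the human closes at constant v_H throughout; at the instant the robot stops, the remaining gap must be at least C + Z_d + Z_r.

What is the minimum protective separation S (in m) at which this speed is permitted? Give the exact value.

S_min = 403/240 m = 1.6792 m

T_s = v_R/a_R = (11/10)/(6/5) = 0.9167 s
reaction-phase robot travel = 1.1000·0.3000 = 0.3300 m
robot under decel: 1.1000²/(2·1.2000) = 0.5042 m
human closes 0.6000·1.2167 = 0.7300 m
residual clearance needed = 0.0800+0.0050+0.0300 = 0.1150 m
S_min ≈ 0.3300+0.5042+0.7300+0.1150  ⇒  S_min = 403/240 m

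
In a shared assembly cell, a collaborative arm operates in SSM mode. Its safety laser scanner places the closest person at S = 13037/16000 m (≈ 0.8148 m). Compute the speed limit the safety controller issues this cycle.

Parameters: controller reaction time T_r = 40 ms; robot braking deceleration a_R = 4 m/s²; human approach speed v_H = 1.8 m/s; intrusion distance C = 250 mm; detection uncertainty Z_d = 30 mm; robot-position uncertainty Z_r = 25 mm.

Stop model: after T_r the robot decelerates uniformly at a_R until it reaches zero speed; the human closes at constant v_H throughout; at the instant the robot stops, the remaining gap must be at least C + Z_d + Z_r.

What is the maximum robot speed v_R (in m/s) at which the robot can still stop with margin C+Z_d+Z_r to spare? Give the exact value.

quadratic (1/8)·v² + (49/100)·v + (-1401/3200) = 0
  disc = (49/100)² − 4·(1/8)·(-1401/3200) = 73441/160000 ; √disc = 271/400
  v_R = (−(49/100) + 271/400) / (2·(1/8)) = 3/4 m/s
check:
T_s = v_R/a_R = (3/4)/4 = 0.1875 s
robot covers v_R·T_r = 0.7500·0.0400 = 0.0300 m before braking
robot covers 0.7500·0.1875 − ½·4.0000·0.1875² = 0.0703 m while stopping
person approaches 1.8000·(0.0400+0.1875) = 0.4095 m
C+Z_d+Z_r = 0.2500+0.0300+0.0250 = 0.3050 m
sum ≈ 0.0300+0.0703+0.4095+0.3050 ≈ 0.8148 m = S ✓

v_R_max = 3/4 m/s = 0.7500 m/s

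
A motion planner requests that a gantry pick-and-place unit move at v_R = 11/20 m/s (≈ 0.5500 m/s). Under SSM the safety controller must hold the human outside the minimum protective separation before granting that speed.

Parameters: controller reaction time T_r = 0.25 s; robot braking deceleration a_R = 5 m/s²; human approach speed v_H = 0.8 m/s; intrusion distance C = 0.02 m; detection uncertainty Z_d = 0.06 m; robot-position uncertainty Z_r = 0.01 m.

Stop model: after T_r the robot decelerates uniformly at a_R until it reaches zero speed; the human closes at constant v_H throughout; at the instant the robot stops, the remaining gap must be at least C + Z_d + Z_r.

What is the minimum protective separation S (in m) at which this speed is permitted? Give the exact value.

S_min = 2183/4000 m = 0.5457 m

braking lasts T_s = (11/20)/5 = 0.1100 s
robot in T_r: 0.5500·0.2500 = 0.1375 m
braking distance = 0.5500²/(2·5.0000) = 0.0302 m
person approaches 0.8000·(0.2500+0.1100) = 0.2880 m
residual clearance needed = 0.0200+0.0600+0.0100 = 0.0900 m
S_min ≈ 0.1375+0.0302+0.2880+0.0900  ⇒  S_min = 2183/4000 m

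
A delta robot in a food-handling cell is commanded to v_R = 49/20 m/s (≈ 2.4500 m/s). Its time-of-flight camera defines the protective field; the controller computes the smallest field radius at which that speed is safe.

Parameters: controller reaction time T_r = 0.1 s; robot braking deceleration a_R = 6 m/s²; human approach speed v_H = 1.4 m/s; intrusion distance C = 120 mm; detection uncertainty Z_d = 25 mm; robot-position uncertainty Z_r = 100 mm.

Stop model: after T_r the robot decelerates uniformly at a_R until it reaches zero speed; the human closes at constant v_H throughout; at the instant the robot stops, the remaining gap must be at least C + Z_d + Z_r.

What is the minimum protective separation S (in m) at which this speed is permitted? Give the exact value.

S_min = 2723/1600 m = 1.7019 m

T_s = v_R/a_R = (49/20)/6 = 0.4083 s
robot in T_r: 2.4500·0.1000 = 0.2450 m
braking distance = 2.4500²/(2·6.0000) = 0.5002 m
human over T_r+T_s: 1.4000·(0.1000+0.4083) = 0.7117 m
margins: 0.1200+0.0250+0.1000 = 0.2450 m
S_min ≈ 0.2450+0.5002+0.7117+0.2450  ⇒  S_min = 2723/1600 m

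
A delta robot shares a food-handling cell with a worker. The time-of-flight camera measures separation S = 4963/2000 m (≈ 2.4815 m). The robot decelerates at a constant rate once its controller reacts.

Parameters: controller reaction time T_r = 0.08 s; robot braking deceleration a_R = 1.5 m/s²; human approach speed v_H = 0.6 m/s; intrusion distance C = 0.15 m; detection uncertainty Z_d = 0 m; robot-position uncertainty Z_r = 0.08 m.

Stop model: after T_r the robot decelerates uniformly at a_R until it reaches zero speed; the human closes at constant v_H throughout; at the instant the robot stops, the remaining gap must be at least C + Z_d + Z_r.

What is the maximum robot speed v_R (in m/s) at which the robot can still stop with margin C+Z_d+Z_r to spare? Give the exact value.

quadratic (1/3)·v² + (12/25)·v + (-4407/2000) = 0
  disc = (12/25)² − 4·(1/3)·(-4407/2000) = 7921/2500 ; √disc = 89/50
  v_R = (−(12/25) + 89/50) / (2·(1/3)) = 39/20 m/s
check:
T_s = v_R/a_R = (39/20)/(3/2) = 1.3000 s
robot covers v_R·T_r = 1.9500·0.0800 = 0.1560 m before braking
robot covers 1.9500·1.3000 − ½·1.5000·1.3000² = 1.2675 m while stopping
human over T_r+T_s: 0.6000·(0.0800+1.3000) = 0.8280 m
margins: 0.1500+0.0000+0.0800 = 0.2300 m
sum ≈ 0.1560+1.2675+0.8280+0.2300 ≈ 2.4815 m = S ✓

v_R_max = 39/20 m/s = 1.9500 m/s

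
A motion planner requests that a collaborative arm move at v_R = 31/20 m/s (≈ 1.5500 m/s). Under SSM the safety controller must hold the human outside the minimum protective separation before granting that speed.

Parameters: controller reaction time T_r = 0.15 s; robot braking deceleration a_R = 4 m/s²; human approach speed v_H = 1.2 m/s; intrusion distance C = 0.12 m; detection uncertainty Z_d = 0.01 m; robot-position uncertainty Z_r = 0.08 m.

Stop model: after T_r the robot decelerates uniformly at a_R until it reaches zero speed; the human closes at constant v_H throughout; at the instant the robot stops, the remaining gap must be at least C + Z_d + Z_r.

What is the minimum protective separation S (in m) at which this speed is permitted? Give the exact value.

stop time T_s = (31/20)/4 = 0.3875 s
robot covers v_R·T_r = 1.5500·0.1500 = 0.2325 m before braking
robot under decel: 1.5500²/(2·4.0000) = 0.3003 m
human closes 1.2000·0.5375 = 0.6450 m
margins: 0.1200+0.0100+0.0800 = 0.2100 m
S_min ≈ 0.2325+0.3003+0.6450+0.2100  ⇒  S_min = 4441/3200 m

S_min = 4441/3200 m = 1.3878 m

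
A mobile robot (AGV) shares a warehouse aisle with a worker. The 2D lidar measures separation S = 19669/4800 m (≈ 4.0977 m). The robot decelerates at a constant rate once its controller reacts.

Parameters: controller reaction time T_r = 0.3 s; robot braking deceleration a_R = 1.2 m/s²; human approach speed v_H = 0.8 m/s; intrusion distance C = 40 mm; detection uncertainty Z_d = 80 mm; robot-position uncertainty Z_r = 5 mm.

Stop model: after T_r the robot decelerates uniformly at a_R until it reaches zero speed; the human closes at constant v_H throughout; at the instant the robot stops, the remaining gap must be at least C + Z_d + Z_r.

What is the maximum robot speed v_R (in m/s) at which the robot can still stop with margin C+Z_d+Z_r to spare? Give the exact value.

v_R_max = 41/20 m/s = 2.0500 m/s

at the boundary: (5/12)·v² + (29/30)·v + (-17917/4800) = 0
  disc = (29/30)² − 4·(5/12)·(-17917/4800) = 11449/1600 ; √disc = 107/40
  v_R = (−(29/30) + 107/40) / (2·(5/12)) = 41/20 m/s
check:
T_s = v_R/a_R = (41/20)/(6/5) = 1.7083 s
robot in T_r: 2.0500·0.3000 = 0.6150 m
braking distance = 2.0500²/(2·1.2000) = 1.7510 m
human closes 0.8000·2.0083 = 1.6067 m
margins: 0.0400+0.0800+0.0050 = 0.1250 m
sum ≈ 0.6150+1.7510+1.6067+0.1250 ≈ 4.0977 m = S ✓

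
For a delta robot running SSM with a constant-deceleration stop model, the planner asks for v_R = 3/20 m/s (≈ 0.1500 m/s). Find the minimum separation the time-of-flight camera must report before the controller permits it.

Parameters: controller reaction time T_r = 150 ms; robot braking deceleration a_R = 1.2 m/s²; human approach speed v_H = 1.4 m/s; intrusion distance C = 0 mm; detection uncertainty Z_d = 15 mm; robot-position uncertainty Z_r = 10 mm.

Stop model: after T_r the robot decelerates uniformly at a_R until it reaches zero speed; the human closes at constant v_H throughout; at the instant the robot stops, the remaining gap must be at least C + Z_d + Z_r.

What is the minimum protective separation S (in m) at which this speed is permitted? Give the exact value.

braking lasts T_s = (3/20)/(6/5) = 0.1250 s
robot covers v_R·T_r = 0.1500·0.1500 = 0.0225 m before braking
braking distance = 0.1500²/(2·1.2000) = 0.0094 m
human over T_r+T_s: 1.4000·(0.1500+0.1250) = 0.3850 m
margins: 0.0000+0.0150+0.0100 = 0.0250 m
S_min ≈ 0.0225+0.0094+0.3850+0.0250  ⇒  S_min = 707/1600 m

S_min = 707/1600 m = 0.4419 m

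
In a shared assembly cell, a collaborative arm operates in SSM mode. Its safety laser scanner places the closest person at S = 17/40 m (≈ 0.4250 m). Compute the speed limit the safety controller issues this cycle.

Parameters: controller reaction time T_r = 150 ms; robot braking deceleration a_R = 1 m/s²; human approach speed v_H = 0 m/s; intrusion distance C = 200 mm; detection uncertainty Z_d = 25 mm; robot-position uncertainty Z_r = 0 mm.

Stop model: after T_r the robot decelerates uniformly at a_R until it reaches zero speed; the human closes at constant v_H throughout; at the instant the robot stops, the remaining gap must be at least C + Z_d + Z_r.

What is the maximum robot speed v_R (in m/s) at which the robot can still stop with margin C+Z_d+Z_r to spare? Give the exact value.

v_R_max = 1/2 m/s = 0.5000 m/s

quadratic (1/2)·v² + (3/20)·v + (-1/5) = 0
  disc = (3/20)² − 4·(1/2)·(-1/5) = 169/400 ; √disc = 13/20
  v_R = (−(3/20) + 13/20) / (2·(1/2)) = 1/2 m/s
check:
T_s = v_R/a_R = (1/2)/1 = 0.5000 s
robot in T_r: 0.5000·0.1500 = 0.0750 m
robot under decel: 0.5000²/(2·1.0000) = 0.1250 m
human closes 0.0000·0.6500 = 0.0000 m
residual clearance needed = 0.2000+0.0250+0.0000 = 0.2250 m
sum ≈ 0.0750+0.1250+0.0000+0.2250 ≈ 0.4250 m = S ✓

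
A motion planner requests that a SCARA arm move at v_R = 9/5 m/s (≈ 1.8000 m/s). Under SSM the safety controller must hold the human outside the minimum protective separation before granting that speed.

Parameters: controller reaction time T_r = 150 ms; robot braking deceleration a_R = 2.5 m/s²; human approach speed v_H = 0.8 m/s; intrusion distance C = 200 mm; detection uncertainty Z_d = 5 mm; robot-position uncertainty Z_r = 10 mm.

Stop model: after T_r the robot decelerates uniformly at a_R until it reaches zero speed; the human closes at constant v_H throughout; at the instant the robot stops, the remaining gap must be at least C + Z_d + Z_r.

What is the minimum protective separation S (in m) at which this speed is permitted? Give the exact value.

S_min = 1829/1000 m = 1.8290 m

stop time T_s = (9/5)/(5/2) = 0.7200 s
reaction-phase robot travel = 1.8000·0.1500 = 0.2700 m
robot covers 1.8000·0.7200 − ½·2.5000·0.7200² = 0.6480 m while stopping
human closes 0.8000·0.8700 = 0.6960 m
C+Z_d+Z_r = 0.2000+0.0050+0.0100 = 0.2150 m
S_min ≈ 0.2700+0.6480+0.6960+0.2150  ⇒  S_min = 1829/1000 m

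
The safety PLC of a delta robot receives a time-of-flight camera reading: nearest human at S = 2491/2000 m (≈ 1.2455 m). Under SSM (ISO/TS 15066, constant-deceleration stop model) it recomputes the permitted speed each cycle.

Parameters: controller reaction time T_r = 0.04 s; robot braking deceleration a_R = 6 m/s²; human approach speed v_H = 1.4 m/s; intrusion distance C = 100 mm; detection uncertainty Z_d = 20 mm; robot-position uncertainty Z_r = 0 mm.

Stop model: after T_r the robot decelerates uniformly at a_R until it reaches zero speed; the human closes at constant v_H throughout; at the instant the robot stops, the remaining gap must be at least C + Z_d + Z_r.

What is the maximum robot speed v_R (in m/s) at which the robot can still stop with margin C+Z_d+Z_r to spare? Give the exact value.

collect terms ⇒ (1/12)·v_R² + (41/150)·v_R + (-2139/2000) = 0
  disc = (41/150)² − 4·(1/12)·(-2139/2000) = 38809/90000 ; √disc = 197/300
  v_R = (−(41/150) + 197/300) / (2·(1/12)) = 23/10 m/s
check:
braking lasts T_s = (23/10)/6 = 0.3833 s
reaction-phase robot travel = 2.3000·0.0400 = 0.0920 m
robot covers 2.3000·0.3833 − ½·6.0000·0.3833² = 0.4408 m while stopping
person approaches 1.4000·(0.0400+0.3833) = 0.5927 m
residual clearance needed = 0.1000+0.0200+0.0000 = 0.1200 m
sum ≈ 0.0920+0.4408+0.5927+0.1200 ≈ 1.2455 m = S ✓

v_R_max = 23/10 m/s = 2.3000 m/s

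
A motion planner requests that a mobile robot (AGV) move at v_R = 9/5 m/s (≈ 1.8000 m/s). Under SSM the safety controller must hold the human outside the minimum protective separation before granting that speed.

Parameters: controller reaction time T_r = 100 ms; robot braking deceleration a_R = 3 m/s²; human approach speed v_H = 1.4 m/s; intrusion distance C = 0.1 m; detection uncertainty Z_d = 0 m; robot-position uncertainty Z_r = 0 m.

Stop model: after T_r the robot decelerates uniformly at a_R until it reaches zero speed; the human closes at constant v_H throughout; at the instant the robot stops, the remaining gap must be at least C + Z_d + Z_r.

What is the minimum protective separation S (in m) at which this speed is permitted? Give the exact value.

S_min = 9/5 m = 1.8000 m

stop time T_s = (9/5)/3 = 0.6000 s
reaction-phase robot travel = 1.8000·0.1000 = 0.1800 m
braking distance = 1.8000²/(2·3.0000) = 0.5400 m
human closes 1.4000·0.7000 = 0.9800 m
margins: 0.1000+0.0000+0.0000 = 0.1000 m
S_min ≈ 0.1800+0.5400+0.9800+0.1000  ⇒  S_min = 9/5 m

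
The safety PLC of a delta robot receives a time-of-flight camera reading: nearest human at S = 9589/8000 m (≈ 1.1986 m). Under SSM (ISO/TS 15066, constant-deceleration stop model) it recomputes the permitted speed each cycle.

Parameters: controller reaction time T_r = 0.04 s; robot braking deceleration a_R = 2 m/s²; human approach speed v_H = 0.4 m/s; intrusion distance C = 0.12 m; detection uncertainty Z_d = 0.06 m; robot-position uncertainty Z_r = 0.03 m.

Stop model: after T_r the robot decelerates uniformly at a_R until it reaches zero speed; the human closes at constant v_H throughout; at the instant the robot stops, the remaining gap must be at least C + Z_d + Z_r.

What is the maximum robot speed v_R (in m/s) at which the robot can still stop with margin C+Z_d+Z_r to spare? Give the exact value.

at the boundary: (1/4)·v² + (6/25)·v + (-7781/8000) = 0
  disc = (6/25)² − 4·(1/4)·(-7781/8000) = 41209/40000 ; √disc = 203/200
  v_R = (−(6/25) + 203/200) / (2·(1/4)) = 31/20 m/s
check:
braking lasts T_s = (31/20)/2 = 0.7750 s
robot covers v_R·T_r = 1.5500·0.0400 = 0.0620 m before braking
robot covers 1.5500·0.7750 − ½·2.0000·0.7750² = 0.6006 m while stopping
human closes 0.4000·0.8150 = 0.3260 m
C+Z_d+Z_r = 0.1200+0.0600+0.0300 = 0.2100 m
sum ≈ 0.0620+0.6006+0.3260+0.2100 ≈ 1.1986 m = S ✓

v_R_max = 31/20 m/s = 1.5500 m/s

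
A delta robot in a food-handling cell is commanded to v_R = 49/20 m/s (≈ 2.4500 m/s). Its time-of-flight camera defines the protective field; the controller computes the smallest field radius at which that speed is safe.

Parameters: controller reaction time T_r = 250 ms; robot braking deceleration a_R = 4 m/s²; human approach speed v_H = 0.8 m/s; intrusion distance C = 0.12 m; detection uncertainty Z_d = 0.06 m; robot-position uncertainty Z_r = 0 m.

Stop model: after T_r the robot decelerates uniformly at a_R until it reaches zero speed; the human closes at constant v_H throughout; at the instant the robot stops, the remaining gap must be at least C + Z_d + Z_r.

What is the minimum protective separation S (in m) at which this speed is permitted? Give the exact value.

S_min = 1429/640 m = 2.2328 m

stop time T_s = (49/20)/4 = 0.6125 s
robot in T_r: 2.4500·0.2500 = 0.6125 m
robot under decel: 2.4500²/(2·4.0000) = 0.7503 m
human over T_r+T_s: 0.8000·(0.2500+0.6125) = 0.6900 m
C+Z_d+Z_r = 0.1200+0.0600+0.0000 = 0.1800 m
S_min ≈ 0.6125+0.7503+0.6900+0.1800  ⇒  S_min = 1429/640 m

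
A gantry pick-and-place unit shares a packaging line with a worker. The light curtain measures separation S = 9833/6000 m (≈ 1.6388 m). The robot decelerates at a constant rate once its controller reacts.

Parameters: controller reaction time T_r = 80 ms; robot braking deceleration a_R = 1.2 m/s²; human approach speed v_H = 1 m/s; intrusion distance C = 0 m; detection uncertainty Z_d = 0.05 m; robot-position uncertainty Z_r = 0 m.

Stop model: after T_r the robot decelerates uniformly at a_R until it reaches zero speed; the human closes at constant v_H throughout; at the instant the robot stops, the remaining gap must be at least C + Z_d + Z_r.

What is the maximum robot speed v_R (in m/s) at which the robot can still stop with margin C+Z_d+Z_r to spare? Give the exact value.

quadratic (5/12)·v² + (137/150)·v + (-9053/6000) = 0
  disc = (137/150)² − 4·(5/12)·(-9053/6000) = 33489/10000 ; √disc = 183/100
  v_R = (−(137/150) + 183/100) / (2·(5/12)) = 11/10 m/s
check:
T_s = v_R/a_R = (11/10)/(6/5) = 0.9167 s
reaction-phase robot travel = 1.1000·0.0800 = 0.0880 m
braking distance = 1.1000²/(2·1.2000) = 0.5042 m
human closes 1.0000·0.9967 = 0.9967 m
margins: 0.0000+0.0500+0.0000 = 0.0500 m
sum ≈ 0.0880+0.5042+0.9967+0.0500 ≈ 1.6388 m = S ✓

v_R_max = 11/10 m/s = 1.1000 m/s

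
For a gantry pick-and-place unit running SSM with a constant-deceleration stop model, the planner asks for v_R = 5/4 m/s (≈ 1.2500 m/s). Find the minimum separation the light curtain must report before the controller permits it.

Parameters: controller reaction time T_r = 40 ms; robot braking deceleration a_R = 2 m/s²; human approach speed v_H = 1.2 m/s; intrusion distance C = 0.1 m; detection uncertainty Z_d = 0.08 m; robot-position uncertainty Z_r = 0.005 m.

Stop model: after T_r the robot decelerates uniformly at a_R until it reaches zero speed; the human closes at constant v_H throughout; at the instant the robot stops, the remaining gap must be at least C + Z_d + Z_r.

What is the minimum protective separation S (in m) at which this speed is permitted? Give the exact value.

T_s = v_R/a_R = (5/4)/2 = 0.6250 s
reaction-phase robot travel = 1.2500·0.0400 = 0.0500 m
braking distance = 1.2500²/(2·2.0000) = 0.3906 m
person approaches 1.2000·(0.0400+0.6250) = 0.7980 m
C+Z_d+Z_r = 0.1000+0.0800+0.0050 = 0.1850 m
S_min ≈ 0.0500+0.3906+0.7980+0.1850  ⇒  S_min = 11389/8000 m

S_min = 11389/8000 m = 1.4236 m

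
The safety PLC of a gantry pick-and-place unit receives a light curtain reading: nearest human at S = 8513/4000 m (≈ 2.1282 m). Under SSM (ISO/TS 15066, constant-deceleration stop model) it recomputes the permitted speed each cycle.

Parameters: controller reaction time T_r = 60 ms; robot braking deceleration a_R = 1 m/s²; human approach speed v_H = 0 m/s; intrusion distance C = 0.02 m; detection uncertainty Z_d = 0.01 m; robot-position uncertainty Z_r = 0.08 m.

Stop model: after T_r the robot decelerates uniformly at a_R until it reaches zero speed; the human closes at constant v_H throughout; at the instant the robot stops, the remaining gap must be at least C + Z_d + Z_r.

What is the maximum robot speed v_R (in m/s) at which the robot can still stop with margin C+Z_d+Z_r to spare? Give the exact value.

at the boundary: (1/2)·v² + (3/50)·v + (-8073/4000) = 0
  disc = (3/50)² − 4·(1/2)·(-8073/4000) = 40401/10000 ; √disc = 201/100
  v_R = (−(3/50) + 201/100) / (2·(1/2)) = 39/20 m/s
check:
braking lasts T_s = (39/20)/1 = 1.9500 s
reaction-phase robot travel = 1.9500·0.0600 = 0.1170 m
robot covers 1.9500·1.9500 − ½·1.0000·1.9500² = 1.9013 m while stopping
human closes 0.0000·2.0100 = 0.0000 m
C+Z_d+Z_r = 0.0200+0.0100+0.0800 = 0.1100 m
sum ≈ 0.1170+1.9013+0.0000+0.1100 ≈ 2.1282 m = S ✓

v_R_max = 39/20 m/s = 1.9500 m/s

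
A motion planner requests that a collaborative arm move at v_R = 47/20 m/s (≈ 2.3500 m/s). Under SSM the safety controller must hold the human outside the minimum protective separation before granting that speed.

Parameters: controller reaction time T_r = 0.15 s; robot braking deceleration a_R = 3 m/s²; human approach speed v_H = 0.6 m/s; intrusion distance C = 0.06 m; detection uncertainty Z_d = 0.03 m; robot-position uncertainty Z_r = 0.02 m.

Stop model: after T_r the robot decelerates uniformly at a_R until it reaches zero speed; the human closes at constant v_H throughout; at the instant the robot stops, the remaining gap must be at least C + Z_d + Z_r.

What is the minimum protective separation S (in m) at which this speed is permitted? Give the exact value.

stop time T_s = (47/20)/3 = 0.7833 s
robot covers v_R·T_r = 2.3500·0.1500 = 0.3525 m before braking
robot covers 2.3500·0.7833 − ½·3.0000·0.7833² = 0.9204 m while stopping
person approaches 0.6000·(0.1500+0.7833) = 0.5600 m
margins: 0.0600+0.0300+0.0200 = 0.1100 m
S_min ≈ 0.3525+0.9204+0.5600+0.1100  ⇒  S_min = 4663/2400 m

S_min = 4663/2400 m = 1.9429 m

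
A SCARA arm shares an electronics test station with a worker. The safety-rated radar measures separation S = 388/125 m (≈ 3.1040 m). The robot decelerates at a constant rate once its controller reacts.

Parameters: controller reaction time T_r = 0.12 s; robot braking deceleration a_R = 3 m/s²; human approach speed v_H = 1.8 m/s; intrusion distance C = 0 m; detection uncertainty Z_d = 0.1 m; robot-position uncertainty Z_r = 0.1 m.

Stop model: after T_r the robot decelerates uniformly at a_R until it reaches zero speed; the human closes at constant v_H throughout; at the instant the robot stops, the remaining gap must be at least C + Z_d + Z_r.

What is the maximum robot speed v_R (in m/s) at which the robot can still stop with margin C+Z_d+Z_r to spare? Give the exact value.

v_R_max = 12/5 m/s = 2.4000 m/s

at the boundary: (1/6)·v² + (18/25)·v + (-336/125) = 0
  disc = (18/25)² − 4·(1/6)·(-336/125) = 1444/625 ; √disc = 38/25
  v_R = (−(18/25) + 38/25) / (2·(1/6)) = 12/5 m/s
check:
braking lasts T_s = (12/5)/3 = 0.8000 s
robot in T_r: 2.4000·0.1200 = 0.2880 m
braking distance = 2.4000²/(2·3.0000) = 0.9600 m
human over T_r+T_s: 1.8000·(0.1200+0.8000) = 1.6560 m
C+Z_d+Z_r = 0.0000+0.1000+0.1000 = 0.2000 m
sum ≈ 0.2880+0.9600+1.6560+0.2000 ≈ 3.1040 m = S ✓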